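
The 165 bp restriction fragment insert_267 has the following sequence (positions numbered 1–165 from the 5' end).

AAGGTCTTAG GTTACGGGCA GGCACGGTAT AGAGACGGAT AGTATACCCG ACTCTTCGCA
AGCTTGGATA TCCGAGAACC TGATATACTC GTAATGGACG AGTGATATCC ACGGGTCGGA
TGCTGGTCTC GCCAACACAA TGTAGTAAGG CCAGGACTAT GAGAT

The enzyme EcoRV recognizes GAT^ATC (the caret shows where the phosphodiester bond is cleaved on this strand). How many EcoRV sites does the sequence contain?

2

GATATC occurs starting at positions 67, 104.
EcoRV cuts at 2 sites.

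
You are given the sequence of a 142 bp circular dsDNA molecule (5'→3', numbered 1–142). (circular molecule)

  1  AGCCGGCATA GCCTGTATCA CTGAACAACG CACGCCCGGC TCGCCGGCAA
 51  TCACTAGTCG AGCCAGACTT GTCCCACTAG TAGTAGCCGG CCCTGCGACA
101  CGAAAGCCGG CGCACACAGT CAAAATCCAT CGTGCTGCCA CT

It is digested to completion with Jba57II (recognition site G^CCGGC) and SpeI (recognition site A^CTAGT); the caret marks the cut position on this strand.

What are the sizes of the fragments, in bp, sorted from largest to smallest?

41, 38, 23, 20, 10, 10 bp

Jba57II sites (GCCGGC) start at positions 2, 43, 86, 106.
Jba57II cuts after the first base of each site, so after positions 2, 43, 86, 106.
SpeI sites (ACTAGT) start at positions 53, 76.
SpeI cuts after the first base of each site, so after positions 53, 76.
Combined cut positions: 2, 43, 53, 76, 86, 106.
Circular molecule, 6 cuts → 6 fragments:
  3–43 → 41 bp
  44–53 → 10 bp
  54–76 → 23 bp
  77–86 → 10 bp
  87–106 → 20 bp
  107–142 then 1–2 → 36 + 2 = 38 bp
Sorted largest to smallest: 41, 38, 23, 20, 10, 10 bp.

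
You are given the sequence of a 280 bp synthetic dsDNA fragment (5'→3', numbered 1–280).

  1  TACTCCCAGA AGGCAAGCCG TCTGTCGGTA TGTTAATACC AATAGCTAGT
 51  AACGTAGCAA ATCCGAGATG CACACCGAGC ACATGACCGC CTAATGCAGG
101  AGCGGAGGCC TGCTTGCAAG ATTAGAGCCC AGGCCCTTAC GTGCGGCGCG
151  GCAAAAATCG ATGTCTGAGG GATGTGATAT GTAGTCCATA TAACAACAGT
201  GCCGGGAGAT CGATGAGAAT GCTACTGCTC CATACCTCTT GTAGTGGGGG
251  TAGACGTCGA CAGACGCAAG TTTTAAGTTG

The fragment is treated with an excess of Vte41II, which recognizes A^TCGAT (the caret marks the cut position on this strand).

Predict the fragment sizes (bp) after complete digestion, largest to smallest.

Vte41II sites (ATCGAT) start at positions 157, 209.
Vte41II cuts after the first base of each site, so after positions 157, 209.
Linear molecule, 2 cuts → 3 fragments:
  1–157 → 157 bp
  158–209 → 52 bp
  210–280 → 71 bp
Sorted largest to smallest: 157, 71, 52 bp.

157, 71, 52 bp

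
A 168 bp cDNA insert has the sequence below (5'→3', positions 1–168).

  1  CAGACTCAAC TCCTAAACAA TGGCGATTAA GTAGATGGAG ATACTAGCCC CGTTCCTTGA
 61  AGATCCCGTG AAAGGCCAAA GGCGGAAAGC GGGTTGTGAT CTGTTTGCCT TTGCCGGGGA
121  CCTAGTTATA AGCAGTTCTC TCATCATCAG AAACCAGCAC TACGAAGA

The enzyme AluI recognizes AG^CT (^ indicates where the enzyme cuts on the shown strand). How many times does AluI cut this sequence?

0

No occurrence of AGCT is present in the sequence.
AluI does not cut: 0 sites.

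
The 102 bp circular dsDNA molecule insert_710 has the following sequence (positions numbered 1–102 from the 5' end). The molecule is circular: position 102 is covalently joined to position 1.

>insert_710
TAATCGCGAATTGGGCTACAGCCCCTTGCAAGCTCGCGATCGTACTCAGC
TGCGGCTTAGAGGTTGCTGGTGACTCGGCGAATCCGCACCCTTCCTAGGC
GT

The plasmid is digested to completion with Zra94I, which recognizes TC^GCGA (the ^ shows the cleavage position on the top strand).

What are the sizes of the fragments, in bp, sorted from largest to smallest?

Zra94I sites (TCGCGA) start at positions 4, 34.
Zra94I cuts after base 2 of each site, so after positions 5, 35.
Circular molecule, 2 cuts → 2 fragments:
  6–35 → 30 bp
  36–102 then 1–5 → 67 + 5 = 72 bp
Sorted largest to smallest: 72, 30 bp.

72, 30 bp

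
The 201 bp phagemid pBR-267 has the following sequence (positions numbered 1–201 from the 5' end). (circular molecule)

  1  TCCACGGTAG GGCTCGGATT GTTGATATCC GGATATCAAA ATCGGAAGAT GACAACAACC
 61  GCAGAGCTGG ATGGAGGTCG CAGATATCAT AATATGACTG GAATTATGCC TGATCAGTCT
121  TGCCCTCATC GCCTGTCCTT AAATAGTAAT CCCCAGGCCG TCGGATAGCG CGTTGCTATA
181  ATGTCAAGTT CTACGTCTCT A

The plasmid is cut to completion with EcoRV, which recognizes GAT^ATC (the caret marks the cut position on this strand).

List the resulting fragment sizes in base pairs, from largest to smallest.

142, 51, 8 bp

EcoRV sites (GATATC) start at positions 24, 32, 83.
EcoRV cuts after base 3 of each site, so after positions 26, 34, 85.
Circular molecule, 3 cuts → 3 fragments:
  27–34 → 8 bp
  35–85 → 51 bp
  86–201 then 1–26 → 116 + 26 = 142 bp
Sorted largest to smallest: 142, 51, 8 bp.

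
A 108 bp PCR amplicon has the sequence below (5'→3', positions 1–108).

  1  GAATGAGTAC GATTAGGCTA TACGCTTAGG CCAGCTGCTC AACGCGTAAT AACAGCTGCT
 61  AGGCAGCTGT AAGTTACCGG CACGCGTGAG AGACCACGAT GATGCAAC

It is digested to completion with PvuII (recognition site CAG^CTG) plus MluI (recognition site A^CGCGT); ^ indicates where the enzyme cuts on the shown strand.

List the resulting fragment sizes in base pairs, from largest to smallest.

34, 26, 16, 13, 11, 8 bp

PvuII sites (CAGCTG) start at positions 32, 53, 64.
PvuII cuts after base 3 of each site, so after positions 34, 55, 66.
MluI sites (ACGCGT) start at positions 42, 82.
MluI cuts after the first base of each site, so after positions 42, 82.
Combined cut positions: 34, 42, 55, 66, 82.
Linear molecule, 5 cuts → 6 fragments:
  1–34 → 34 bp
  35–42 → 8 bp
  43–55 → 13 bp
  56–66 → 11 bp
  67–82 → 16 bp
  83–108 → 26 bp
Sorted largest to smallest: 34, 26, 16, 13, 11, 8 bp.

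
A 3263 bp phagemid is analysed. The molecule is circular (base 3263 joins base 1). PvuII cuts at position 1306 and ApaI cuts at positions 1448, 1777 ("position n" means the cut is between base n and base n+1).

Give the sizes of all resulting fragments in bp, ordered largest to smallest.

Combined cut positions (sorted): 1306, 1448, 1777.
Circular molecule, 3 cuts → 3 fragments:
  1448 − 1306 = 142 bp
  1777 − 1448 = 329 bp
  wrap: 3263 − 1777 + 1306 = 2792 bp
Sorted largest to smallest: 2792, 329, 142 bp.

2792, 329, 142 bp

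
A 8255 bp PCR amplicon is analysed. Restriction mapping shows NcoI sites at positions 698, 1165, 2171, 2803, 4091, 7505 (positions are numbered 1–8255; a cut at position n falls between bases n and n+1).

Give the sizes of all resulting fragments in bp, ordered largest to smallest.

Linear molecule, 6 cuts → 7 fragments:
  698 − 0 = 698 bp
  1165 − 698 = 467 bp
  2171 − 1165 = 1006 bp
  2803 − 2171 = 632 bp
  4091 − 2803 = 1288 bp
  7505 − 4091 = 3414 bp
  8255 − 7505 = 750 bp
Sorted largest to smallest: 3414, 1288, 1006, 750, 698, 632, 467 bp.

3414, 1288, 1006, 750, 698, 632, 467 bp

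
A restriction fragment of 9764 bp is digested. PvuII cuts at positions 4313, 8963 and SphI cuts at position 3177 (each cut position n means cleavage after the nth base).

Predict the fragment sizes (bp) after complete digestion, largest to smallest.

4650, 3177, 1136, 801 bp

Combined cut positions (sorted): 3177, 4313, 8963.
Linear molecule, 3 cuts → 4 fragments:
  3177 − 0 = 3177 bp
  4313 − 3177 = 1136 bp
  8963 − 4313 = 4650 bp
  9764 − 8963 = 801 bp
Sorted largest to smallest: 4650, 3177, 1136, 801 bp.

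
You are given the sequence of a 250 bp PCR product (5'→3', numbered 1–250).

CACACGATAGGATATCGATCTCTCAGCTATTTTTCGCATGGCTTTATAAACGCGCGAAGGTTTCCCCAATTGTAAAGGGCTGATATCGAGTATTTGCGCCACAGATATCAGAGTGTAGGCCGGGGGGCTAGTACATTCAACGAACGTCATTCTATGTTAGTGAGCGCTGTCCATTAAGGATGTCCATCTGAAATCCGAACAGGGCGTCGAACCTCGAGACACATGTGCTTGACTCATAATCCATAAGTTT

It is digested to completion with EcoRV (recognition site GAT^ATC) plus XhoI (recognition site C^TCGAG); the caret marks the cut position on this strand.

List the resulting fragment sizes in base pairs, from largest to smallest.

EcoRV sites (GATATC) start at positions 11, 82, 104.
EcoRV cuts after base 3 of each site, so after positions 13, 84, 106.
The XhoI site (CTCGAG) starts at position 213.
XhoI cuts after the first base of each site, so after position 213.
Combined cut positions: 13, 84, 106, 213.
Linear molecule, 4 cuts → 5 fragments:
  1–13 → 13 bp
  14–84 → 71 bp
  85–106 → 22 bp
  107–213 → 107 bp
  214–250 → 37 bp
Sorted largest to smallest: 107, 71, 37, 22, 13 bp.

107, 71, 37, 22, 13 bp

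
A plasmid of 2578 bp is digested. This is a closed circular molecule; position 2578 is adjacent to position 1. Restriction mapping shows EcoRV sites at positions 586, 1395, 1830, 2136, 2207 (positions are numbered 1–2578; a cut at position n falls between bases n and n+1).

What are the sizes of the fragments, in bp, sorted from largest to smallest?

957, 809, 435, 306, 71 bp

Circular molecule, 5 cuts → 5 fragments:
  1395 − 586 = 809 bp
  1830 − 1395 = 435 bp
  2136 − 1830 = 306 bp
  2207 − 2136 = 71 bp
  wrap: 2578 − 2207 + 586 = 957 bp
Sorted largest to smallest: 957, 809, 435, 306, 71 bp.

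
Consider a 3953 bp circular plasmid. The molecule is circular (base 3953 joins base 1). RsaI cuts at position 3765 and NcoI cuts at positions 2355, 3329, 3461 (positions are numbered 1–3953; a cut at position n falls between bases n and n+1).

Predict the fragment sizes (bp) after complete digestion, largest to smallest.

Combined cut positions (sorted): 2355, 3329, 3461, 3765.
Circular molecule, 4 cuts → 4 fragments:
  3329 − 2355 = 974 bp
  3461 − 3329 = 132 bp
  3765 − 3461 = 304 bp
  wrap: 3953 − 3765 + 2355 = 2543 bp
Sorted largest to smallest: 2543, 974, 304, 132 bp.

2543, 974, 304, 132 bp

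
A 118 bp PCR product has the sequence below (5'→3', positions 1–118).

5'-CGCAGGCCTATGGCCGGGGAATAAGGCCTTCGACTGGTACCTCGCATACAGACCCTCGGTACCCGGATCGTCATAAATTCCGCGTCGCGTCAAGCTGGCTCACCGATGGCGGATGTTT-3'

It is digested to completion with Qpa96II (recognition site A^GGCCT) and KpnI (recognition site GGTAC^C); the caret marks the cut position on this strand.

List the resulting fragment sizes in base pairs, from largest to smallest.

Qpa96II sites (AGGCCT) start at positions 4, 24.
Qpa96II cuts after the first base of each site, so after positions 4, 24.
KpnI sites (GGTACC) start at positions 36, 58.
KpnI cuts after base 5 of each site (before the last base), so after positions 40, 62.
Combined cut positions: 4, 24, 40, 62.
Linear molecule, 4 cuts → 5 fragments:
  1–4 → 4 bp
  5–24 → 20 bp
  25–40 → 16 bp
  41–62 → 22 bp
  63–118 → 56 bp
Sorted largest to smallest: 56, 22, 20, 16, 4 bp.

56, 22, 20, 16, 4 bp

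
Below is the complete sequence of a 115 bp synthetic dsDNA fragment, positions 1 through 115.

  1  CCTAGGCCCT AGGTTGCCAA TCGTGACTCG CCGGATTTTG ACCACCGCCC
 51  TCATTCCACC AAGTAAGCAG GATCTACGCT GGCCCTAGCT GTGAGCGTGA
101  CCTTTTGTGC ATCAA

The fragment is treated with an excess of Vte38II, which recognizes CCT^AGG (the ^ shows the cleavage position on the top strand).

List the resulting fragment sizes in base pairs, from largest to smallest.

Vte38II sites (CCTAGG) start at positions 1, 8.
Vte38II cuts after base 3 of each site, so after positions 3, 10.
Linear molecule, 2 cuts → 3 fragments:
  1–3 → 3 bp
  4–10 → 7 bp
  11–115 → 105 bp
Sorted largest to smallest: 105, 7, 3 bp.

105, 7, 3 bp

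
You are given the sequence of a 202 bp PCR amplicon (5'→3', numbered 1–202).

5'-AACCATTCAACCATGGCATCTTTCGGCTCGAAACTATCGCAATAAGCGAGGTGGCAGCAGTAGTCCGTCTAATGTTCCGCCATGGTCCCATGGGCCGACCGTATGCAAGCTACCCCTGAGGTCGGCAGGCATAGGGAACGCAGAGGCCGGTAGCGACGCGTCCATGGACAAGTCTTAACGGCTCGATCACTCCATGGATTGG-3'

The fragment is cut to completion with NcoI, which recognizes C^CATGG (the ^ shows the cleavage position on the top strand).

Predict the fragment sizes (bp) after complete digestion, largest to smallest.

NcoI sites (CCATGG) start at positions 11, 80, 88, 162, 192.
NcoI cuts after the first base of each site, so after positions 11, 80, 88, 162, 192.
Linear molecule, 5 cuts → 6 fragments:
  1–11 → 11 bp
  12–80 → 69 bp
  81–88 → 8 bp
  89–162 → 74 bp
  163–192 → 30 bp
  193–202 → 10 bp
Sorted largest to smallest: 74, 69, 30, 11, 10, 8 bp.

74, 69, 30, 11, 10, 8 bp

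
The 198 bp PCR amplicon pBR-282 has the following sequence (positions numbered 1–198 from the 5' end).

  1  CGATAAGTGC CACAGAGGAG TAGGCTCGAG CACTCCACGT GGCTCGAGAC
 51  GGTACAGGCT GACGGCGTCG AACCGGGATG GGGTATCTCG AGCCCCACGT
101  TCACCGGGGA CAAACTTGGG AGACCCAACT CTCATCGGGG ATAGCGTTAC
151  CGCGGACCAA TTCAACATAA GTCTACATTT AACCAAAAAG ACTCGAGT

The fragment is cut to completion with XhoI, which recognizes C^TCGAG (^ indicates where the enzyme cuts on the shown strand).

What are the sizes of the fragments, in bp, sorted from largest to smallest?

XhoI sites (CTCGAG) start at positions 25, 43, 87, 192.
XhoI cuts after the first base of each site, so after positions 25, 43, 87, 192.
Linear molecule, 4 cuts → 5 fragments:
  1–25 → 25 bp
  26–43 → 18 bp
  44–87 → 44 bp
  88–192 → 105 bp
  193–198 → 6 bp
Sorted largest to smallest: 105, 44, 25, 18, 6 bp.

105, 44, 25, 18, 6 bp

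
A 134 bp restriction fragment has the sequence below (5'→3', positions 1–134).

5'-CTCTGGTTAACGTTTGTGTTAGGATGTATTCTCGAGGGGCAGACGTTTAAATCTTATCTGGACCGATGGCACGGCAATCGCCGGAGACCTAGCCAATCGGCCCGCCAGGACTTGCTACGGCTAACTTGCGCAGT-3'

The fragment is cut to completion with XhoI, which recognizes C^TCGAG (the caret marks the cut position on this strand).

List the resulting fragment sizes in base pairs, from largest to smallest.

The XhoI site (CTCGAG) starts at position 31.
XhoI cuts after the first base of each site, so after position 31.
Linear molecule, 1 cut → 2 fragments:
  1–31 → 31 bp
  32–134 → 103 bp
Sorted largest to smallest: 103, 31 bp.

103, 31 bp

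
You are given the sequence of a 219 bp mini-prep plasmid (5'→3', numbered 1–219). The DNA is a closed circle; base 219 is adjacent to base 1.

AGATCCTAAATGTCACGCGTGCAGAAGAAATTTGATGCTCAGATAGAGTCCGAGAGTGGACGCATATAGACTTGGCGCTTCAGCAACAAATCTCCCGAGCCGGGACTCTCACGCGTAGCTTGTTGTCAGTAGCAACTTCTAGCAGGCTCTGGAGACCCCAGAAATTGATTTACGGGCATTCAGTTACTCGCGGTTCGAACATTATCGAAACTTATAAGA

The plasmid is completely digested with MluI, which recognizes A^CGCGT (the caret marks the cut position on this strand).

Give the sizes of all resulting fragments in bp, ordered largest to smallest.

MluI sites (ACGCGT) start at positions 15, 111.
MluI cuts after the first base of each site, so after positions 15, 111.
Circular molecule, 2 cuts → 2 fragments:
  16–111 → 96 bp
  112–219 then 1–15 → 108 + 15 = 123 bp
Sorted largest to smallest: 123, 96 bp.

123, 96 bp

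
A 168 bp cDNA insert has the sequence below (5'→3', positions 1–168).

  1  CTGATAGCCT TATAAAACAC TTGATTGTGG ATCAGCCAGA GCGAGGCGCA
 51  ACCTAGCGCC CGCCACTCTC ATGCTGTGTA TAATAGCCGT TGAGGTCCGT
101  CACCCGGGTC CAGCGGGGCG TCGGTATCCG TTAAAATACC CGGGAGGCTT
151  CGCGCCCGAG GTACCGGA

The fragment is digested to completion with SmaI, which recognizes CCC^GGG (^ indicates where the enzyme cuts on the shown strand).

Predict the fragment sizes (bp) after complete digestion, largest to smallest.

105, 36, 27 bp

SmaI sites (CCCGGG) start at positions 103, 139.
SmaI cuts after base 3 of each site, so after positions 105, 141.
Linear molecule, 2 cuts → 3 fragments:
  1–105 → 105 bp
  106–141 → 36 bp
  142–168 → 27 bp
Sorted largest to smallest: 105, 36, 27 bp.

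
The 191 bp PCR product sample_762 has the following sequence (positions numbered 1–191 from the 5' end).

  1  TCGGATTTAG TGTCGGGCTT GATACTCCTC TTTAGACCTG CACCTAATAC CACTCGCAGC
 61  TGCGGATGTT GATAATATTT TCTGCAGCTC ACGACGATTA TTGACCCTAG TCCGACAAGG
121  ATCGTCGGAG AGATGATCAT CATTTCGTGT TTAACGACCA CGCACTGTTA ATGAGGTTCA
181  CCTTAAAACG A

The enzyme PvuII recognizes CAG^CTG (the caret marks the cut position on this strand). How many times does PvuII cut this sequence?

1

CAGCTG occurs starting at position 57.
PvuII cuts at 1 site.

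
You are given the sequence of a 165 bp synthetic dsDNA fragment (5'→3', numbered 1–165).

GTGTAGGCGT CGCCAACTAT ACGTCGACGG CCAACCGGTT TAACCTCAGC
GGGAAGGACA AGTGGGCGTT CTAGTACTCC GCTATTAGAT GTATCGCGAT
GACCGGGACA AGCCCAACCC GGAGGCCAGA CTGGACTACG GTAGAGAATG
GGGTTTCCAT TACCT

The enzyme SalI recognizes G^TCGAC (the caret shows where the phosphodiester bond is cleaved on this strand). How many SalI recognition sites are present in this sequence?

GTCGAC occurs starting at position 23.
SalI cuts at 1 site.

1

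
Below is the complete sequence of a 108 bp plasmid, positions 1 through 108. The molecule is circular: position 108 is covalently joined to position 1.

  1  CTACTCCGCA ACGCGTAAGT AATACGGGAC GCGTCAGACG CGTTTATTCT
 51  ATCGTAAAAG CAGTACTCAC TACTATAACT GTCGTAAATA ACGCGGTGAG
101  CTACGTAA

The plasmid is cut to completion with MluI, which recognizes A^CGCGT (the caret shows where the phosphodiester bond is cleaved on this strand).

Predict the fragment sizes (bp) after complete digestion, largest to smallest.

81, 18, 9 bp

MluI sites (ACGCGT) start at positions 11, 29, 38.
MluI cuts after the first base of each site, so after positions 11, 29, 38.
Circular molecule, 3 cuts → 3 fragments:
  12–29 → 18 bp
  30–38 → 9 bp
  39–108 then 1–11 → 70 + 11 = 81 bp
Sorted largest to smallest: 81, 18, 9 bp.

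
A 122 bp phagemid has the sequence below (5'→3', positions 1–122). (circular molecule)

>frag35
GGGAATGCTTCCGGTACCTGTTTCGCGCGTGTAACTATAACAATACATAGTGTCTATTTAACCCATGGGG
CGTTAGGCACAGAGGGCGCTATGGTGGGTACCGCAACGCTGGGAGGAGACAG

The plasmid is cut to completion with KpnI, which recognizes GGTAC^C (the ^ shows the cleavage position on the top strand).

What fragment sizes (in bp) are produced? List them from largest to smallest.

84, 38 bp

KpnI sites (GGTACC) start at positions 13, 97.
KpnI cuts after base 5 of each site (before the last base), so after positions 17, 101.
Circular molecule, 2 cuts → 2 fragments:
  18–101 → 84 bp
  102–122 then 1–17 → 21 + 17 = 38 bp
Sorted largest to smallest: 84, 38 bp.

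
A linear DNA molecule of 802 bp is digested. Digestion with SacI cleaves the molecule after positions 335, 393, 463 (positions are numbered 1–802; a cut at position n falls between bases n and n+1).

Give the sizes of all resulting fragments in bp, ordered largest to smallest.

339, 335, 70, 58 bp

Linear molecule, 3 cuts → 4 fragments:
  335 − 0 = 335 bp
  393 − 335 = 58 bp
  463 − 393 = 70 bp
  802 − 463 = 339 bp
Sorted largest to smallest: 339, 335, 70, 58 bp.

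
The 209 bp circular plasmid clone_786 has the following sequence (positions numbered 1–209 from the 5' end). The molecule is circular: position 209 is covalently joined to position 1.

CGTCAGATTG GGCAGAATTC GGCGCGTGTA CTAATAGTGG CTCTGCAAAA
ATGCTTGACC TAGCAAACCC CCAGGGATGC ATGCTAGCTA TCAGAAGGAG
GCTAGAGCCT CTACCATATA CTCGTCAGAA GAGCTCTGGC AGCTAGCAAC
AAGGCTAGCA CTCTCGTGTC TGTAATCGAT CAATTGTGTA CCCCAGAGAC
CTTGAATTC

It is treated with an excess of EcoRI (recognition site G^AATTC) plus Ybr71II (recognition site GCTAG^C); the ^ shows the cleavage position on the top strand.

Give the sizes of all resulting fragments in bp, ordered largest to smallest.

72, 59, 46, 20, 12 bp

EcoRI sites (GAATTC) start at positions 15, 204.
EcoRI cuts after the first base of each site, so after positions 15, 204.
Ybr71II sites (GCTAGC) start at positions 83, 142, 154.
Ybr71II cuts after base 5 of each site (before the last base), so after positions 87, 146, 158.
Combined cut positions: 15, 87, 146, 158, 204.
Circular molecule, 5 cuts → 5 fragments:
  16–87 → 72 bp
  88–146 → 59 bp
  147–158 → 12 bp
  159–204 → 46 bp
  205–209 then 1–15 → 5 + 15 = 20 bp
Sorted largest to smallest: 72, 59, 46, 20, 12 bp.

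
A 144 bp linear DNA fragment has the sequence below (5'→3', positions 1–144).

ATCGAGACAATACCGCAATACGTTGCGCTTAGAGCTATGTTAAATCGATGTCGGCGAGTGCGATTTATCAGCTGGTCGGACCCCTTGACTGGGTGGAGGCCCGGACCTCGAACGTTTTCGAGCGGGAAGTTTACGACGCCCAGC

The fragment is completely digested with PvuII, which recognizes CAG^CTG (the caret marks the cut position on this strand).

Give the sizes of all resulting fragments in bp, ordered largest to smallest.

73, 71 bp

The PvuII site (CAGCTG) starts at position 69.
PvuII cuts after base 3 of each site, so after position 71.
Linear molecule, 1 cut → 2 fragments:
  1–71 → 71 bp
  72–144 → 73 bp
Sorted largest to smallest: 73, 71 bp.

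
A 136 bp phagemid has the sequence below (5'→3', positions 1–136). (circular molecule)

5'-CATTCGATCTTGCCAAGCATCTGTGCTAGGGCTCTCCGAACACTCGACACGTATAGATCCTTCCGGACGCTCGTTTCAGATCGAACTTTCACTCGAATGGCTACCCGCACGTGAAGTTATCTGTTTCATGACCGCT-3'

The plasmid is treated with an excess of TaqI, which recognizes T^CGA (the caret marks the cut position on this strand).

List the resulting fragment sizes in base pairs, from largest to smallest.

47, 40, 37, 12 bp

TaqI sites (TCGA) start at positions 4, 44, 81, 93.
TaqI cuts after the first base of each site, so after positions 4, 44, 81, 93.
Circular molecule, 4 cuts → 4 fragments:
  5–44 → 40 bp
  45–81 → 37 bp
  82–93 → 12 bp
  94–136 then 1–4 → 43 + 4 = 47 bp
Sorted largest to smallest: 47, 40, 37, 12 bp.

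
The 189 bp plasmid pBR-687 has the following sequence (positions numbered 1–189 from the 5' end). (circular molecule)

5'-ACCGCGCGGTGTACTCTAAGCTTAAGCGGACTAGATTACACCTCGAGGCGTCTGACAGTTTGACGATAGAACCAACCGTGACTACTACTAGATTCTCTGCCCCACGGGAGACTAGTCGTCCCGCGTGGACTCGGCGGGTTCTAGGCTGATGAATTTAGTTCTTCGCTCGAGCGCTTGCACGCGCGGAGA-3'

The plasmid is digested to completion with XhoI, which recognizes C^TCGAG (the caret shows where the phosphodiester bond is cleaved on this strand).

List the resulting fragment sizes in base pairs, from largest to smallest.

XhoI sites (CTCGAG) start at positions 42, 166.
XhoI cuts after the first base of each site, so after positions 42, 166.
Circular molecule, 2 cuts → 2 fragments:
  43–166 → 124 bp
  167–189 then 1–42 → 23 + 42 = 65 bp
Sorted largest to smallest: 124, 65 bp.

124, 65 bp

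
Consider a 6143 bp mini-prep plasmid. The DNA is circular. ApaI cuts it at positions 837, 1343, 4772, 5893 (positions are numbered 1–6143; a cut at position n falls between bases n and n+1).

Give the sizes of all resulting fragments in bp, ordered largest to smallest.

3429, 1121, 1087, 506 bp

Circular molecule, 4 cuts → 4 fragments:
  1343 − 837 = 506 bp
  4772 − 1343 = 3429 bp
  5893 − 4772 = 1121 bp
  wrap: 6143 − 5893 + 837 = 1087 bp
Sorted largest to smallest: 3429, 1121, 1087, 506 bp.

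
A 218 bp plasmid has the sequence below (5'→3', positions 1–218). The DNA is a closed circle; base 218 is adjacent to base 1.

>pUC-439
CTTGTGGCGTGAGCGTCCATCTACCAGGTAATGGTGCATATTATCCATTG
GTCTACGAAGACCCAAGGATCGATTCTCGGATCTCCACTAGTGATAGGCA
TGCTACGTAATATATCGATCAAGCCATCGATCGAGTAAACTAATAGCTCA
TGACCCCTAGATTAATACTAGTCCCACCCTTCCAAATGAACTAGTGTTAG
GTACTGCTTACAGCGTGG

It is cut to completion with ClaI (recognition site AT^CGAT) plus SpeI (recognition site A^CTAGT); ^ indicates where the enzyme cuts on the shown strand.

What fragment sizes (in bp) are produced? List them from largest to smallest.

ClaI sites (ATCGAT) start at positions 69, 114, 126.
ClaI cuts after base 2 of each site, so after positions 70, 115, 127.
SpeI sites (ACTAGT) start at positions 87, 167, 190.
SpeI cuts after the first base of each site, so after positions 87, 167, 190.
Combined cut positions: 70, 87, 115, 127, 167, 190.
Circular molecule, 6 cuts → 6 fragments:
  71–87 → 17 bp
  88–115 → 28 bp
  116–127 → 12 bp
  128–167 → 40 bp
  168–190 → 23 bp
  191–218 then 1–70 → 28 + 70 = 98 bp
Sorted largest to smallest: 98, 40, 28, 23, 17, 12 bp.

98, 40, 28, 23, 17, 12 bp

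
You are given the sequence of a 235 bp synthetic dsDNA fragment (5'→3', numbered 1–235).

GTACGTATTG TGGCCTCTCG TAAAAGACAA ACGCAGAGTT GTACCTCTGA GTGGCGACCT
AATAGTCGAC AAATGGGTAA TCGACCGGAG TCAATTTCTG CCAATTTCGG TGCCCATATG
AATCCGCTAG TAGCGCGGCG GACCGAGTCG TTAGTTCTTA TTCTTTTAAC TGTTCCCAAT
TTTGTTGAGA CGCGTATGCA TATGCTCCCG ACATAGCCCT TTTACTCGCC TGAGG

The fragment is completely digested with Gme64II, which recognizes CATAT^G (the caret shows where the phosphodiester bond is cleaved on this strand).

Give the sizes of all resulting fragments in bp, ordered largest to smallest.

119, 84, 32 bp

Gme64II sites (CATATG) start at positions 115, 199.
Gme64II cuts after base 5 of each site (before the last base), so after positions 119, 203.
Linear molecule, 2 cuts → 3 fragments:
  1–119 → 119 bp
  120–203 → 84 bp
  204–235 → 32 bp
Sorted largest to smallest: 119, 84, 32 bp.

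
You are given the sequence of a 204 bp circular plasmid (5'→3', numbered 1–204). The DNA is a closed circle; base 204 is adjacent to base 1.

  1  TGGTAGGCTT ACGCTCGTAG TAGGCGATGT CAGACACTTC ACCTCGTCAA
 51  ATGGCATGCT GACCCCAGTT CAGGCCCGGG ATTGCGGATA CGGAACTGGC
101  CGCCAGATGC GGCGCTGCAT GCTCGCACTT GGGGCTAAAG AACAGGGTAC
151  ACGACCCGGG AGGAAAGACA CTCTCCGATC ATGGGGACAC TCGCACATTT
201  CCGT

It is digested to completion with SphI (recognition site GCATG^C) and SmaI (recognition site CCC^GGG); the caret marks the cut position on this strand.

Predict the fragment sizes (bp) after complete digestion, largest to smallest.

SphI sites (GCATGC) start at positions 54, 117.
SphI cuts after base 5 of each site (before the last base), so after positions 58, 121.
SmaI sites (CCCGGG) start at positions 75, 155.
SmaI cuts after base 3 of each site, so after positions 77, 157.
Combined cut positions: 58, 77, 121, 157.
Circular molecule, 4 cuts → 4 fragments:
  59–77 → 19 bp
  78–121 → 44 bp
  122–157 → 36 bp
  158–204 then 1–58 → 47 + 58 = 105 bp
Sorted largest to smallest: 105, 44, 36, 19 bp.

105, 44, 36, 19 bp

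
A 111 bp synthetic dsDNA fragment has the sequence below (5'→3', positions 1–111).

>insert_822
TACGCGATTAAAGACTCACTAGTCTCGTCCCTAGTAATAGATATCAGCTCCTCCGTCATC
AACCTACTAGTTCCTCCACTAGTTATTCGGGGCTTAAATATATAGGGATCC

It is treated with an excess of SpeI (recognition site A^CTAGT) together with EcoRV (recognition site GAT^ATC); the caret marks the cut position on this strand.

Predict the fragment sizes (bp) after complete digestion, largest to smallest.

SpeI sites (ACTAGT) start at positions 18, 66, 78.
SpeI cuts after the first base of each site, so after positions 18, 66, 78.
The EcoRV site (GATATC) starts at position 40.
EcoRV cuts after base 3 of each site, so after position 42.
Combined cut positions: 18, 42, 66, 78.
Linear molecule, 4 cuts → 5 fragments:
  1–18 → 18 bp
  19–42 → 24 bp
  43–66 → 24 bp
  67–78 → 12 bp
  79–111 → 33 bp
Sorted largest to smallest: 33, 24, 24, 18, 12 bp.

33, 24, 24, 18, 12 bp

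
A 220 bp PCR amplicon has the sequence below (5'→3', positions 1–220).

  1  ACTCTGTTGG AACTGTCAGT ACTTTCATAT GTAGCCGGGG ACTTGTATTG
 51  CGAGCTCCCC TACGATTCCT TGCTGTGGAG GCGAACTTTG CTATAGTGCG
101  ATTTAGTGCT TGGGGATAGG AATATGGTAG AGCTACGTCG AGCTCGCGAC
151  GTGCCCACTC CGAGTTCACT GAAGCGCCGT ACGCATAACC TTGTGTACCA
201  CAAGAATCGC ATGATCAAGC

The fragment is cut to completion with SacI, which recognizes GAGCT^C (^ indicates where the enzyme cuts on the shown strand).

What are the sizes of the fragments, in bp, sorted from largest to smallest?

SacI sites (GAGCTC) start at positions 52, 140.
SacI cuts after base 5 of each site (before the last base), so after positions 56, 144.
Linear molecule, 2 cuts → 3 fragments:
  1–56 → 56 bp
  57–144 → 88 bp
  145–220 → 76 bp
Sorted largest to smallest: 88, 76, 56 bp.

88, 76, 56 bp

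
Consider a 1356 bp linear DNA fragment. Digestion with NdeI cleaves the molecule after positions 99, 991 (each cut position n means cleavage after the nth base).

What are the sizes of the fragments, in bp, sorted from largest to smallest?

Linear molecule, 2 cuts → 3 fragments:
  99 − 0 = 99 bp
  991 − 99 = 892 bp
  1356 − 991 = 365 bp
Sorted largest to smallest: 892, 365, 99 bp.

892, 365, 99 bp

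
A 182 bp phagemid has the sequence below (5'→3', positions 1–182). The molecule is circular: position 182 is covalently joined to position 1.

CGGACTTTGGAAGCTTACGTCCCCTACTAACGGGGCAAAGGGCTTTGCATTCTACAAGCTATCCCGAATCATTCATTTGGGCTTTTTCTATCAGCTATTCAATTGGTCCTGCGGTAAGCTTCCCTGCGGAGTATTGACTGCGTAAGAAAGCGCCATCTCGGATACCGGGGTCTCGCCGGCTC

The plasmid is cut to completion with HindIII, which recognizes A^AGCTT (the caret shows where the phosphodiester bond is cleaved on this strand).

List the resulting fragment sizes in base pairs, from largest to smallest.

105, 77 bp

HindIII sites (AAGCTT) start at positions 11, 116.
HindIII cuts after the first base of each site, so after positions 11, 116.
Circular molecule, 2 cuts → 2 fragments:
  12–116 → 105 bp
  117–182 then 1–11 → 66 + 11 = 77 bp
Sorted largest to smallest: 105, 77 bp.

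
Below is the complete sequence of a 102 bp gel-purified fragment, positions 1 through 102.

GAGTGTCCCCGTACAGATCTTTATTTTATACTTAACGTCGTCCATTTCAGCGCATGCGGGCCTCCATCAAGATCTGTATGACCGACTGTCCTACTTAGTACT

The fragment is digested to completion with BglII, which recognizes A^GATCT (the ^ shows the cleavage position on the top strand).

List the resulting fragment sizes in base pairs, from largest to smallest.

BglII sites (AGATCT) start at positions 15, 70.
BglII cuts after the first base of each site, so after positions 15, 70.
Linear molecule, 2 cuts → 3 fragments:
  1–15 → 15 bp
  16–70 → 55 bp
  71–102 → 32 bp
Sorted largest to smallest: 55, 32, 15 bp.

55, 32, 15 bp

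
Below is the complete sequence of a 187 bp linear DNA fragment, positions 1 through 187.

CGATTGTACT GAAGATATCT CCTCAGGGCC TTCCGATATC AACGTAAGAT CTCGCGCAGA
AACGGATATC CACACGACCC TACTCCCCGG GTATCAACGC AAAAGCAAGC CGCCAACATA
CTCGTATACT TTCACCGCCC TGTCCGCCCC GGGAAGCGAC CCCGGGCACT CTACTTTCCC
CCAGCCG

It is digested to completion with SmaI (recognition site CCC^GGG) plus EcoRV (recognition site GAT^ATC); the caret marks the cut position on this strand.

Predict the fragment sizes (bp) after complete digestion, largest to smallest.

SmaI sites (CCCGGG) start at positions 86, 148, 161.
SmaI cuts after base 3 of each site, so after positions 88, 150, 163.
EcoRV sites (GATATC) start at positions 14, 35, 65.
EcoRV cuts after base 3 of each site, so after positions 16, 37, 67.
Combined cut positions: 16, 37, 67, 88, 150, 163.
Linear molecule, 6 cuts → 7 fragments:
  1–16 → 16 bp
  17–37 → 21 bp
  38–67 → 30 bp
  68–88 → 21 bp
  89–150 → 62 bp
  151–163 → 13 bp
  164–187 → 24 bp
Sorted largest to smallest: 62, 30, 24, 21, 21, 16, 13 bp.

62, 30, 24, 21, 21, 16, 13 bp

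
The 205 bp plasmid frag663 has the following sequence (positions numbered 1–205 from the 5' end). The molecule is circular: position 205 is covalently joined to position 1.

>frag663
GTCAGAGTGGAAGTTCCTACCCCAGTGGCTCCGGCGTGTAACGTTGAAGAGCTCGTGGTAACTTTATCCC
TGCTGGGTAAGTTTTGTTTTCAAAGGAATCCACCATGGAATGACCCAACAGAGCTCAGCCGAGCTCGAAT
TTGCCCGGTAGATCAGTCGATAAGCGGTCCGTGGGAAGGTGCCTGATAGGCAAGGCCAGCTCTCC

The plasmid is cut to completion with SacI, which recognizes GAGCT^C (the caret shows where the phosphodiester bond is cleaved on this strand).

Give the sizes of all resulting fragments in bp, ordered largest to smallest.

123, 72, 10 bp

SacI sites (GAGCTC) start at positions 49, 121, 131.
SacI cuts after base 5 of each site (before the last base), so after positions 53, 125, 135.
Circular molecule, 3 cuts → 3 fragments:
  54–125 → 72 bp
  126–135 → 10 bp
  136–205 then 1–53 → 70 + 53 = 123 bp
Sorted largest to smallest: 123, 72, 10 bp.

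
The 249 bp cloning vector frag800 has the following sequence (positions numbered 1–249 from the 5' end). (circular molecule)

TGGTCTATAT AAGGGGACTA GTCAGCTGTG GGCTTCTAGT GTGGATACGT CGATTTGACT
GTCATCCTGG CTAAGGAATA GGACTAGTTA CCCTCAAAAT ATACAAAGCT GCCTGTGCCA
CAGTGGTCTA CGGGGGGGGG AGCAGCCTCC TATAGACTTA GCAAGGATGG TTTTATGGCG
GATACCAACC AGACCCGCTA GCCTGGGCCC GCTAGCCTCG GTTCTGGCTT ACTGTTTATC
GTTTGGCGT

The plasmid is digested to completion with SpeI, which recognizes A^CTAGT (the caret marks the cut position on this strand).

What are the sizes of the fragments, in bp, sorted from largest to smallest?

183, 66 bp

SpeI sites (ACTAGT) start at positions 17, 83.
SpeI cuts after the first base of each site, so after positions 17, 83.
Circular molecule, 2 cuts → 2 fragments:
  18–83 → 66 bp
  84–249 then 1–17 → 166 + 17 = 183 bp
Sorted largest to smallest: 183, 66 bp.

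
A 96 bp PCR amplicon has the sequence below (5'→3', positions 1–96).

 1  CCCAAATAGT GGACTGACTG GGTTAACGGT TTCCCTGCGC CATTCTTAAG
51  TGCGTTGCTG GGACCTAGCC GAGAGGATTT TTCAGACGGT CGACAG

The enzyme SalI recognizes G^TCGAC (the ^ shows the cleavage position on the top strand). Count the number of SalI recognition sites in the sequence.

GTCGAC occurs starting at position 89.
SalI cuts at 1 site.

1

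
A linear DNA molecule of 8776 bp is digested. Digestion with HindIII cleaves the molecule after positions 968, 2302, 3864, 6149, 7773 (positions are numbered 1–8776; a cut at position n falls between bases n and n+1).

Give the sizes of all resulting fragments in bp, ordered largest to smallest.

Linear molecule, 5 cuts → 6 fragments:
  968 − 0 = 968 bp
  2302 − 968 = 1334 bp
  3864 − 2302 = 1562 bp
  6149 − 3864 = 2285 bp
  7773 − 6149 = 1624 bp
  8776 − 7773 = 1003 bp
Sorted largest to smallest: 2285, 1624, 1562, 1334, 1003, 968 bp.

2285, 1624, 1562, 1334, 1003, 968 bp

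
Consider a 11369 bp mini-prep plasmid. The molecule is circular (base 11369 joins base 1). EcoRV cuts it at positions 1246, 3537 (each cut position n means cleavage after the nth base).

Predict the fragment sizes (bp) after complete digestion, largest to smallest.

Circular molecule, 2 cuts → 2 fragments:
  3537 − 1246 = 2291 bp
  wrap: 11369 − 3537 + 1246 = 9078 bp
Sorted largest to smallest: 9078, 2291 bp.

9078, 2291 bp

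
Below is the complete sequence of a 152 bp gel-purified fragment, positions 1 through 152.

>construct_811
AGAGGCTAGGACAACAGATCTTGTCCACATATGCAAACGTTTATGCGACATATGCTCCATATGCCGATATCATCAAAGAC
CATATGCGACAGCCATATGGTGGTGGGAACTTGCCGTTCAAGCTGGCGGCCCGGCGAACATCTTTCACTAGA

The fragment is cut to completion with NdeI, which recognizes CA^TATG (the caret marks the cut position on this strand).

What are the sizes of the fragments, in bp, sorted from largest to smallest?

57, 29, 23, 21, 13, 9 bp

NdeI sites (CATATG) start at positions 28, 49, 58, 81, 94.
NdeI cuts after base 2 of each site, so after positions 29, 50, 59, 82, 95.
Linear molecule, 5 cuts → 6 fragments:
  1–29 → 29 bp
  30–50 → 21 bp
  51–59 → 9 bp
  60–82 → 23 bp
  83–95 → 13 bp
  96–152 → 57 bp
Sorted largest to smallest: 57, 29, 23, 21, 13, 9 bp.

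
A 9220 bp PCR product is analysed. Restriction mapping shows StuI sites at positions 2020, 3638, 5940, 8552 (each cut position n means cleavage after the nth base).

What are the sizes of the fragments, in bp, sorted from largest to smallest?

2612, 2302, 2020, 1618, 668 bp

Linear molecule, 4 cuts → 5 fragments:
  2020 − 0 = 2020 bp
  3638 − 2020 = 1618 bp
  5940 − 3638 = 2302 bp
  8552 − 5940 = 2612 bp
  9220 − 8552 = 668 bp
Sorted largest to smallest: 2612, 2302, 2020, 1618, 668 bp.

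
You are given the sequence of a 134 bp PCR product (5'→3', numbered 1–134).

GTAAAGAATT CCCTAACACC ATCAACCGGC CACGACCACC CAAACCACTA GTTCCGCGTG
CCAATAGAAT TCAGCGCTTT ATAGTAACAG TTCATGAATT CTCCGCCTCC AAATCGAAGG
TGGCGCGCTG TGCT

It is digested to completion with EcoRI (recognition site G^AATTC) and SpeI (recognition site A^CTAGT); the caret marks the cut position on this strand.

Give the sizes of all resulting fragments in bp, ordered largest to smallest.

41, 38, 29, 20, 6 bp

EcoRI sites (GAATTC) start at positions 6, 67, 96.
EcoRI cuts after the first base of each site, so after positions 6, 67, 96.
The SpeI site (ACTAGT) starts at position 47.
SpeI cuts after the first base of each site, so after position 47.
Combined cut positions: 6, 47, 67, 96.
Linear molecule, 4 cuts → 5 fragments:
  1–6 → 6 bp
  7–47 → 41 bp
  48–67 → 20 bp
  68–96 → 29 bp
  97–134 → 38 bp
Sorted largest to smallest: 41, 38, 29, 20, 6 bp.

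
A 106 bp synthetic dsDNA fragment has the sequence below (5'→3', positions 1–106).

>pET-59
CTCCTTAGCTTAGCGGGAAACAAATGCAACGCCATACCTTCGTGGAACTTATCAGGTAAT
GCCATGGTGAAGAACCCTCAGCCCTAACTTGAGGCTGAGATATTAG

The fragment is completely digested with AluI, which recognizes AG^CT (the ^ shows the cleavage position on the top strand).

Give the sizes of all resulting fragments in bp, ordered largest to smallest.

98, 8 bp

The AluI site (AGCT) starts at position 7.
AluI cuts after base 2 of each site, so after position 8.
Linear molecule, 1 cut → 2 fragments:
  1–8 → 8 bp
  9–106 → 98 bp
Sorted largest to smallest: 98, 8 bp.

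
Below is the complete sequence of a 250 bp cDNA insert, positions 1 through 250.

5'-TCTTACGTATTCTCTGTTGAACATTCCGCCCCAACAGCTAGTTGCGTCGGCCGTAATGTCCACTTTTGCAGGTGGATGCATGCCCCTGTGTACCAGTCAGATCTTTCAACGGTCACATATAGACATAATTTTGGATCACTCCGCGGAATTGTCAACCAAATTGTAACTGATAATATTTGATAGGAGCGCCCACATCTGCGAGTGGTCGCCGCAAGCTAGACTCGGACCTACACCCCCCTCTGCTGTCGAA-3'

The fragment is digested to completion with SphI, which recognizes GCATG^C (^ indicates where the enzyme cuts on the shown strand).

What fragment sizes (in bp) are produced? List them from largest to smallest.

The SphI site (GCATGC) starts at position 78.
SphI cuts after base 5 of each site (before the last base), so after position 82.
Linear molecule, 1 cut → 2 fragments:
  1–82 → 82 bp
  83–250 → 168 bp
Sorted largest to smallest: 168, 82 bp.

168, 82 bp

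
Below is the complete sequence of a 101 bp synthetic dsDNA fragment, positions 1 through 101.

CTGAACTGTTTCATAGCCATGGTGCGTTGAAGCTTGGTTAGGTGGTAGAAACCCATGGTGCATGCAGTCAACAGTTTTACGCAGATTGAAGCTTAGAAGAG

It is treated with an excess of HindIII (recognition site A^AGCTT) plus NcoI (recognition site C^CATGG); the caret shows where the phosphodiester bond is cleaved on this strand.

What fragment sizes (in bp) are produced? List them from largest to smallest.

HindIII sites (AAGCTT) start at positions 30, 89.
HindIII cuts after the first base of each site, so after positions 30, 89.
NcoI sites (CCATGG) start at positions 17, 53.
NcoI cuts after the first base of each site, so after positions 17, 53.
Combined cut positions: 17, 30, 53, 89.
Linear molecule, 4 cuts → 5 fragments:
  1–17 → 17 bp
  18–30 → 13 bp
  31–53 → 23 bp
  54–89 → 36 bp
  90–101 → 12 bp
Sorted largest to smallest: 36, 23, 17, 13, 12 bp.

36, 23, 17, 13, 12 bp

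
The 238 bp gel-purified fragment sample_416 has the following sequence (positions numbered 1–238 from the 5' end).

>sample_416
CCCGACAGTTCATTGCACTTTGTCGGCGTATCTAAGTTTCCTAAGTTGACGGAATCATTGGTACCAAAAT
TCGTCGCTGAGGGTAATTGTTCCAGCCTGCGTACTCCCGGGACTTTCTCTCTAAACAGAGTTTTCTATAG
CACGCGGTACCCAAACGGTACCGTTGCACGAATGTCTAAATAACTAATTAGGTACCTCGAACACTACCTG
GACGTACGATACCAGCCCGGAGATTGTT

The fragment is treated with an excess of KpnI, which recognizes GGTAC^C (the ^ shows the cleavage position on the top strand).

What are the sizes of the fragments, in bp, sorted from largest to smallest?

86, 64, 43, 34, 11 bp

KpnI sites (GGTACC) start at positions 60, 146, 157, 191.
KpnI cuts after base 5 of each site (before the last base), so after positions 64, 150, 161, 195.
Linear molecule, 4 cuts → 5 fragments:
  1–64 → 64 bp
  65–150 → 86 bp
  151–161 → 11 bp
  162–195 → 34 bp
  196–238 → 43 bp
Sorted largest to smallest: 86, 64, 43, 34, 11 bp.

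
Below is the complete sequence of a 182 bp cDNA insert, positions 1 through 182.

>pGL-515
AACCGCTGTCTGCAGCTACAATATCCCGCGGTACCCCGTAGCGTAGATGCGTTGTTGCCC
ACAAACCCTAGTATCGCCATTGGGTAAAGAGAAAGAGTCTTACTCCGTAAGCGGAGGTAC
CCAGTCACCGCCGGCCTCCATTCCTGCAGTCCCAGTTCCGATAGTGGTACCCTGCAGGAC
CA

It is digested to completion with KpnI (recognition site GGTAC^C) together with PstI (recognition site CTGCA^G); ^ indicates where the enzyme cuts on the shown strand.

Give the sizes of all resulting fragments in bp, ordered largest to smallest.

KpnI sites (GGTACC) start at positions 30, 116, 166.
KpnI cuts after base 5 of each site (before the last base), so after positions 34, 120, 170.
PstI sites (CTGCAG) start at positions 10, 144, 172.
PstI cuts after base 5 of each site (before the last base), so after positions 14, 148, 176.
Combined cut positions: 14, 34, 120, 148, 170, 176.
Linear molecule, 6 cuts → 7 fragments:
  1–14 → 14 bp
  15–34 → 20 bp
  35–120 → 86 bp
  121–148 → 28 bp
  149–170 → 22 bp
  171–176 → 6 bp
  177–182 → 6 bp
Sorted largest to smallest: 86, 28, 22, 20, 14, 6, 6 bp.

86, 28, 22, 20, 14, 6, 6 bp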